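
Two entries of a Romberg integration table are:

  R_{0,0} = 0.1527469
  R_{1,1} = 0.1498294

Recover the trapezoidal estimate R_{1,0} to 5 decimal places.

0.15056

From R_{1,1} = (4·R_{1,0} − R_{0,0})/3, solve for R_{1,0}:
4·R_{1,0} = 3·0.1498294 + 0.1527469 = 0.6022351
R_{1,0} = 0.1505588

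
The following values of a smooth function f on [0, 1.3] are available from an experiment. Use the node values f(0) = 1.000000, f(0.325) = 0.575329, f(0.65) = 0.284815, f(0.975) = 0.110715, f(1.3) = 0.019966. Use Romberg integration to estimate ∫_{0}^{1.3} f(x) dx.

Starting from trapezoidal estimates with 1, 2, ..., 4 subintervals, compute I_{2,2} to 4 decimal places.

0.4696

I_{0,0} (trapezoid, 1 panel, h=1.3000): 0.662978
I_{1,0} (trapezoid, 2 panels, h=0.6500): 0.516619
I_{2,0} (trapezoid, 4 panels, h=0.3250): 0.481274
I_{1,1} = 0.516619 + (0.516619 − 0.662978)/3 = 0.467833
I_{2,1} = 0.481274 + (0.481274 − 0.516619)/3 = 0.469492
I_{2,2} = 0.469492 + (0.469492 − 0.467833)/15 = 0.469603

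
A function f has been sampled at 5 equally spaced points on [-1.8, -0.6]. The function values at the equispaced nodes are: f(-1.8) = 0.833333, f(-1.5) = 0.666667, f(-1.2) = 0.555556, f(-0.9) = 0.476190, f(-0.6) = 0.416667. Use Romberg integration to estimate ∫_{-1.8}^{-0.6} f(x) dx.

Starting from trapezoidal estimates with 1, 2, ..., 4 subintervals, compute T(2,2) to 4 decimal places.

T(0,0) (trapezoid, 1 panel, h=1.2000): 0.750000
T(1,0) (trapezoid, 2 panels, h=0.6000): 0.708334
T(2,0) (trapezoid, 4 panels, h=0.3000): 0.697024
T(1,1) = 0.708334 + (0.708334 − 0.750000)/3 = 0.694445
T(2,1) = 0.697024 + (0.697024 − 0.708334)/3 = 0.693254
T(2,2) = 0.693254 + (0.693254 − 0.694445)/15 = 0.693175

0.6932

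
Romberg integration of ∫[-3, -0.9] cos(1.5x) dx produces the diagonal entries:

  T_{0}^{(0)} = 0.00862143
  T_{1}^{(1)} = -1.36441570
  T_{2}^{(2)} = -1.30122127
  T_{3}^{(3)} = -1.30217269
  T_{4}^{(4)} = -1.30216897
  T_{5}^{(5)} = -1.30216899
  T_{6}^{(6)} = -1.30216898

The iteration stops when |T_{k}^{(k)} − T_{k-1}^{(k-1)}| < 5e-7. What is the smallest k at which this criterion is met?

k = 5

|T_{1}^{(1)} − T_{0}^{(0)}| = 1.37303713 ≥ 5e-7
|T_{2}^{(2)} − T_{1}^{(1)}| = 0.06319443 ≥ 5e-7
|T_{3}^{(3)} − T_{2}^{(2)}| = 0.00095142 ≥ 5e-7
|T_{4}^{(4)} − T_{3}^{(3)}| = 0.00000372 ≥ 5e-7
|T_{5}^{(5)} − T_{4}^{(4)}| = 0.00000002 < 5e-7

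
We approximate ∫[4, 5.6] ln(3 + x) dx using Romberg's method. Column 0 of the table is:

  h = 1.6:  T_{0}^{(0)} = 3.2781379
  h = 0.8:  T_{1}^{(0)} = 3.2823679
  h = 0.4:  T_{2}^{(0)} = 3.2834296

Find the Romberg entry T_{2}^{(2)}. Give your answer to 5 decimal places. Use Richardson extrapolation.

3.28378

T_{1}^{(1)} = 3.2823679 + (3.2823679 − 3.2781379)/3 = 3.2837779
T_{2}^{(1)} = 3.2834296 + (3.2834296 − 3.2823679)/3 = 3.2837835
T_{2}^{(2)} = (16·3.2837835 − 3.2837779) / 15 = 3.2837839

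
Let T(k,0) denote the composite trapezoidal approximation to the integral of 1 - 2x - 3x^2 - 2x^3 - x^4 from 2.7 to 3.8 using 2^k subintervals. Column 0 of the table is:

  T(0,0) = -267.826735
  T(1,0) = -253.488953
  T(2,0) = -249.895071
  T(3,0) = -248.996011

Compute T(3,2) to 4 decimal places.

T(2,1) = (4·(-249.895071) − (-253.488953)) / 3 = -248.697110
T(3,1) = (4·(-248.996011) − (-249.895071)) / 3 = -248.696324
T(3,2) = -248.696324 + (-248.696324 − (-248.697110))/15 = -248.696272
(Column j=1 coincides with Simpson's rule on the same nodes.)

-248.6963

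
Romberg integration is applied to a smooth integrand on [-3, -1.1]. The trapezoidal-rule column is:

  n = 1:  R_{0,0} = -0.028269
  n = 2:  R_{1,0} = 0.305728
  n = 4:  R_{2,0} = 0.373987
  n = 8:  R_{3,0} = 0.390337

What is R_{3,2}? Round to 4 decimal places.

R_{2,1} = 0.373987 + (0.373987 − 0.305728)/3 = 0.396740
R_{3,1} = 0.390337 + (0.390337 − 0.373987)/3 = 0.395787
R_{3,2} = (16·0.395787 − 0.396740) / 15 = 0.395723

0.3957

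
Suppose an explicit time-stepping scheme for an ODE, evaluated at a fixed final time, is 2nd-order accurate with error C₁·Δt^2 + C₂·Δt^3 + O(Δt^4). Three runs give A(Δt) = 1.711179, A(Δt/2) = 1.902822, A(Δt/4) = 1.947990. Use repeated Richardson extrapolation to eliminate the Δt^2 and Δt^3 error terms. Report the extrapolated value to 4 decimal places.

1.9625

First eliminate the Δt^2 term (factor 2^2 = 4):
  B₁ = (4·1.902822 − 1.711179)/3 = 1.966703
  B₂ = (4·1.947990 − 1.902822)/3 = 1.963046
Then eliminate the Δt^3 term (factor 2^3 = 8):
  (8·1.963046 − 1.966703)/7 = 1.962524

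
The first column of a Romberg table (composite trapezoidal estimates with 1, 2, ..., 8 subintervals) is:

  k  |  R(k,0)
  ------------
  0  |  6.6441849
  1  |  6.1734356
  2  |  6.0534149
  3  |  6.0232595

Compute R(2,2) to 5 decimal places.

R(1,1) = 6.1734356 + (6.1734356 − 6.6441849)/3 = 6.0165192
R(2,1) = (4·6.0534149 − 6.1734356) / 3 = 6.0134080
R(2,2) = 6.0134080 + (6.0134080 − 6.0165192)/15 = 6.0132006

6.01320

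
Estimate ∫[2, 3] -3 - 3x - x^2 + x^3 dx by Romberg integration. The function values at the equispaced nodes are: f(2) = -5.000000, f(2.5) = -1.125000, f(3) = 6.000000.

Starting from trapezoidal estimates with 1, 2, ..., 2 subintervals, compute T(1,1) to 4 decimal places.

T(0,0) (trapezoid, 1 panel, h=1.0000): 0.500000
T(1,0) (trapezoid, 2 panels, h=0.5000): -0.312500
T(1,1) = -0.312500 + (-0.312500 − 0.500000)/3 = -0.583333

-0.5833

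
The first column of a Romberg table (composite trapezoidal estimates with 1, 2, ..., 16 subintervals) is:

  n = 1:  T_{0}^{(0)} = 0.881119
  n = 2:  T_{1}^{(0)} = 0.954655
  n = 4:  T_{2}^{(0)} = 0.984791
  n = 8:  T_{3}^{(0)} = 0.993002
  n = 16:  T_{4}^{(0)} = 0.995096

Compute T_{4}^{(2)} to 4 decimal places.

Richardson extrapolation on the trapezoidal column (denominator 4−1=3):
T_{3}^{(1)} = (4·0.993002 − 0.984791) / 3 = 0.995739
T_{4}^{(1)} = (4·0.995096 − 0.993002) / 3 = 0.995794
T_{4}^{(2)} = (16·0.995794 − 0.995739) / 15 = 0.995798

0.9958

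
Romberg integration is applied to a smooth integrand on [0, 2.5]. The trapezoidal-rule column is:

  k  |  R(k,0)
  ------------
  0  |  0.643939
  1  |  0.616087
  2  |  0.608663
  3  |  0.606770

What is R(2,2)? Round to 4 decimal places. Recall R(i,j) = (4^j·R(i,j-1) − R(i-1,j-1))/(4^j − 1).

0.6061

Richardson extrapolation on the trapezoidal column (denominator 4−1=3):
R(1,1) = 0.616087 + (0.616087 − 0.643939)/3 = 0.606803
R(2,1) = 0.608663 + (0.608663 − 0.616087)/3 = 0.606188
R(2,2) = (16·0.606188 − 0.606803) / 15 = 0.606147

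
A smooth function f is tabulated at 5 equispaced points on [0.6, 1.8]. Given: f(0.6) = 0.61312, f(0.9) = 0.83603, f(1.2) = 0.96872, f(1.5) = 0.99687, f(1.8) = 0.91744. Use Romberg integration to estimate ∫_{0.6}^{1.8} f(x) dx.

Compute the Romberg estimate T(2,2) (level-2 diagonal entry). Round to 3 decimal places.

T(0,0) (trapezoid, 1 panel, h=1.2000): 0.91834
T(1,0) (trapezoid, 2 panels, h=0.6000): 1.04040
T(2,0) (trapezoid, 4 panels, h=0.3000): 1.07007
T(1,1) = 1.04040 + (1.04040 − 0.91834)/3 = 1.08109
T(2,1) = 1.07007 + (1.07007 − 1.04040)/3 = 1.07996
T(2,2) = 1.07996 + (1.07996 − 1.08109)/15 = 1.07988

1.080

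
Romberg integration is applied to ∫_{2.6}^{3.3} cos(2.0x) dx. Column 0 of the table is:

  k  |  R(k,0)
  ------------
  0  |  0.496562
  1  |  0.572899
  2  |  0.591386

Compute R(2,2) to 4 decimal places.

0.5975

R(1,1) = (4·0.572899 − 0.496562) / 3 = 0.598345
R(2,1) = (4·0.591386 − 0.572899) / 3 = 0.597548
R(2,2) = 0.597548 + (0.597548 − 0.598345)/15 = 0.597495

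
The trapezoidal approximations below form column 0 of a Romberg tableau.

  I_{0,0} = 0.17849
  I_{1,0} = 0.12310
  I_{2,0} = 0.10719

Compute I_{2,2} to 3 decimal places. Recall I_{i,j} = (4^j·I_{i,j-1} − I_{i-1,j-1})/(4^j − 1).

I_{1,1} = 0.12310 + (0.12310 − 0.17849)/3 = 0.10464
I_{2,1} = (4·0.10719 − 0.12310) / 3 = 0.10189
I_{2,2} = (16·0.10189 − 0.10464) / 15 = 0.10171

0.102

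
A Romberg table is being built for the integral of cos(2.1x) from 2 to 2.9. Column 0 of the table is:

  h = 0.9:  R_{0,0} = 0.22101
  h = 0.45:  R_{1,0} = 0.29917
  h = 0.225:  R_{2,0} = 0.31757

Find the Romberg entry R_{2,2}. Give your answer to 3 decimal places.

R_{1,1} = 0.29917 + (0.29917 − 0.22101)/3 = 0.32522
R_{2,1} = 0.31757 + (0.31757 − 0.29917)/3 = 0.32370
R_{2,2} = (16·0.32370 − 0.32522) / 15 = 0.32360

0.324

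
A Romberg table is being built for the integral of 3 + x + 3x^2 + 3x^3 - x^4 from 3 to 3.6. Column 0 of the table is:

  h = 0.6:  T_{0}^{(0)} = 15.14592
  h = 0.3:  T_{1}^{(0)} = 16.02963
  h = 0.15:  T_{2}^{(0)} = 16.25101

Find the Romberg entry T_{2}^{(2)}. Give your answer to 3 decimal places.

16.325

Richardson extrapolation on the trapezoidal column (denominator 4−1=3):
T_{1}^{(1)} = 16.02963 + (16.02963 − 15.14592)/3 = 16.32420
T_{2}^{(1)} = 16.25101 + (16.25101 − 16.02963)/3 = 16.32480
T_{2}^{(2)} = 16.32480 + (16.32480 − 16.32420)/15 = 16.32484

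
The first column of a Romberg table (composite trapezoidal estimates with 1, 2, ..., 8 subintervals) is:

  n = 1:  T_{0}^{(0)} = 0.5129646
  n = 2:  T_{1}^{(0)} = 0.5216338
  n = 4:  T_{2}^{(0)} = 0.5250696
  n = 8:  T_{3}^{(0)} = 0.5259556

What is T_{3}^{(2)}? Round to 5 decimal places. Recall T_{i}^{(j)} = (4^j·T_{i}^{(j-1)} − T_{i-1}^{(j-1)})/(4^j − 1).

0.52625

Richardson extrapolation on the trapezoidal column (denominator 4−1=3):
T_{2}^{(1)} = 0.5250696 + (0.5250696 − 0.5216338)/3 = 0.5262149
T_{3}^{(1)} = 0.5259556 + (0.5259556 − 0.5250696)/3 = 0.5262509
T_{3}^{(2)} = 0.5262509 + (0.5262509 − 0.5262149)/15 = 0.5262533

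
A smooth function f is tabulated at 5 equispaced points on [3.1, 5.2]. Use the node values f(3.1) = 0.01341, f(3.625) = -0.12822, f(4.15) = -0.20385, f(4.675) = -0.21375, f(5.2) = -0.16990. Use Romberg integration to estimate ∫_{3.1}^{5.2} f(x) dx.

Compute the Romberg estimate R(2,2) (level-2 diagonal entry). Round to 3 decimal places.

R(0,0) (trapezoid, 1 panel, h=2.1000): -0.16431
R(1,0) (trapezoid, 2 panels, h=1.0500): -0.29620
R(2,0) (trapezoid, 4 panels, h=0.5250): -0.32763
R(1,1) = -0.29620 + (-0.29620 − (-0.16431))/3 = -0.34016
R(2,1) = -0.32763 + (-0.32763 − (-0.29620))/3 = -0.33811
R(2,2) = -0.33811 + (-0.33811 − (-0.34016))/15 = -0.33797

-0.338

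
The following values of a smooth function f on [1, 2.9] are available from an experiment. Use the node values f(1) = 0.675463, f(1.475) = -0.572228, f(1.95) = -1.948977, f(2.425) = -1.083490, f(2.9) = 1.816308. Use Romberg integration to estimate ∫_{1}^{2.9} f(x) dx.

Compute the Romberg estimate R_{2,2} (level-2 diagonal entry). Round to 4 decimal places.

-1.2440

R_{0,0} (trapezoid, 1 panel, h=1.9000): 2.367182
R_{1,0} (trapezoid, 2 panels, h=0.9500): -0.667937
R_{2,0} (trapezoid, 4 panels, h=0.4750): -1.120435
R_{1,1} = -0.667937 + (-0.667937 − 2.367182)/3 = -1.679643
R_{2,1} = -1.120435 + (-1.120435 − (-0.667937))/3 = -1.271268
R_{2,2} = -1.271268 + (-1.271268 − (-1.679643))/15 = -1.244043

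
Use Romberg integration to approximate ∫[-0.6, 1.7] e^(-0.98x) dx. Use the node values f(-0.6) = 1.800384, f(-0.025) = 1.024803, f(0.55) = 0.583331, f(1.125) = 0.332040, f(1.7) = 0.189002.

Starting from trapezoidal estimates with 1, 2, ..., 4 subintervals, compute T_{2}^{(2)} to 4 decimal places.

1.6444

T_{0}^{(0)} (trapezoid, 1 panel, h=2.3000): 2.287794
T_{1}^{(0)} (trapezoid, 2 panels, h=1.1500): 1.814728
T_{2}^{(0)} (trapezoid, 4 panels, h=0.5750): 1.687549
T_{1}^{(1)} = 1.814728 + (1.814728 − 2.287794)/3 = 1.657039
T_{2}^{(1)} = 1.687549 + (1.687549 − 1.814728)/3 = 1.645156
T_{2}^{(2)} = 1.645156 + (1.645156 − 1.657039)/15 = 1.644364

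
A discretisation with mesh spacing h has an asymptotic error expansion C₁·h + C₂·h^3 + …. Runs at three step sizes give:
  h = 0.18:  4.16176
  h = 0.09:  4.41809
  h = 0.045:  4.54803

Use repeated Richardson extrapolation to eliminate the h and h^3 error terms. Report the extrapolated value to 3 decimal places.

First eliminate the h term (factor 2^1 = 2):
  B₁ = (2·4.41809 − 4.16176)/1 = 4.67442
  B₂ = (2·4.54803 − 4.41809)/1 = 4.67797
Then eliminate the h^3 term (factor 2^3 = 8):
  (8·4.67797 − 4.67442)/7 = 4.67848

4.678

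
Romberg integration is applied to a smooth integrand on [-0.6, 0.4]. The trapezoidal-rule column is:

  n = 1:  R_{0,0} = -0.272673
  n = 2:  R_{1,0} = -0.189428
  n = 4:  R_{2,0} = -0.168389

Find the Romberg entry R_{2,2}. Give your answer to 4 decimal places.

-0.1614

Richardson extrapolation on the trapezoidal column (denominator 4−1=3):
R_{1,1} = (4·(-0.189428) − (-0.272673)) / 3 = -0.161680
R_{2,1} = -0.168389 + (-0.168389 − (-0.189428))/3 = -0.161376
R_{2,2} = (16·(-0.161376) − (-0.161680)) / 15 = -0.161356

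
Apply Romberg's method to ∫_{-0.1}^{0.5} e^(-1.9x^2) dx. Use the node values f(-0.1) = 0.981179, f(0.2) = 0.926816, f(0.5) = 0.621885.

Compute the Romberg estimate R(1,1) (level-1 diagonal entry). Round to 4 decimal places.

R(0,0) (trapezoid, 1 panel, h=0.6000): 0.480919
R(1,0) (trapezoid, 2 panels, h=0.3000): 0.518504
R(1,1) = 0.518504 + (0.518504 − 0.480919)/3 = 0.531032

0.5310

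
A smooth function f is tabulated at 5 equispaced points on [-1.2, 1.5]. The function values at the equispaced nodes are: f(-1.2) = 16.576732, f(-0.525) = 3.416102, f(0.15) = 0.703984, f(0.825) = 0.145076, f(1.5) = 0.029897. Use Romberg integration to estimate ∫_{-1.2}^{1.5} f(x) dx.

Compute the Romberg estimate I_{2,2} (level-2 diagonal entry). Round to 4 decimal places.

I_{0,0} (trapezoid, 1 panel, h=2.7000): 22.418949
I_{1,0} (trapezoid, 2 panels, h=1.3500): 12.159853
I_{2,0} (trapezoid, 4 panels, h=0.6750): 8.483722
I_{1,1} = 12.159853 + (12.159853 − 22.418949)/3 = 8.740154
I_{2,1} = 8.483722 + (8.483722 − 12.159853)/3 = 7.258345
I_{2,2} = 7.258345 + (7.258345 − 8.740154)/15 = 7.159558

7.1596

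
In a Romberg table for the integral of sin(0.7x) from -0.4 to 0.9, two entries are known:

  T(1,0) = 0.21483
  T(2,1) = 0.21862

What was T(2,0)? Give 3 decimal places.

0.218

From T(2,1) = (4·T(2,0) − T(1,0))/3, solve for T(2,0):
4·T(2,0) = 3·0.21862 + 0.21483 = 0.87069
T(2,0) = 0.21767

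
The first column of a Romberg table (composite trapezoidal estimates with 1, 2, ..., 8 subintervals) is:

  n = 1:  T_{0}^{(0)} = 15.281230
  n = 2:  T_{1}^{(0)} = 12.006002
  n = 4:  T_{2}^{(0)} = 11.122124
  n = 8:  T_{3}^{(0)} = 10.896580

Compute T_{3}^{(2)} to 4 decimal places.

Richardson extrapolation on the trapezoidal column (denominator 4−1=3):
T_{2}^{(1)} = (4·11.122124 − 12.006002) / 3 = 10.827498
T_{3}^{(1)} = (4·10.896580 − 11.122124) / 3 = 10.821399
T_{3}^{(2)} = 10.821399 + (10.821399 − 10.827498)/15 = 10.820992
(Column j=1 coincides with Simpson's rule on the same nodes.)

10.8210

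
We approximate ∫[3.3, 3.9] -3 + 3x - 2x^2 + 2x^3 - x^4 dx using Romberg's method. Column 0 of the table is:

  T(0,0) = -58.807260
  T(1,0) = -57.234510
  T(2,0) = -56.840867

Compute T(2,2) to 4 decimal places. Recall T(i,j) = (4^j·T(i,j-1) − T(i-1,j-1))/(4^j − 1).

Richardson extrapolation on the trapezoidal column (denominator 4−1=3):
T(1,1) = (4·(-57.234510) − (-58.807260)) / 3 = -56.710260
T(2,1) = -56.840867 + (-56.840867 − (-57.234510))/3 = -56.709653
T(2,2) = (16·(-56.709653) − (-56.710260)) / 15 = -56.709613

-56.7096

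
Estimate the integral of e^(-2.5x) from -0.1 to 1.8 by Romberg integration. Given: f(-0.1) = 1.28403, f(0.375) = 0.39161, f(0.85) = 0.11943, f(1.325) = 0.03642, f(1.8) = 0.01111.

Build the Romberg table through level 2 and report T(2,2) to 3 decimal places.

0.511

T(0,0) (trapezoid, 1 panel, h=1.9000): 1.23038
T(1,0) (trapezoid, 2 panels, h=0.9500): 0.72865
T(2,0) (trapezoid, 4 panels, h=0.4750): 0.56764
T(1,1) = 0.72865 + (0.72865 − 1.23038)/3 = 0.56141
T(2,1) = 0.56764 + (0.56764 − 0.72865)/3 = 0.51397
T(2,2) = 0.51397 + (0.51397 − 0.56141)/15 = 0.51081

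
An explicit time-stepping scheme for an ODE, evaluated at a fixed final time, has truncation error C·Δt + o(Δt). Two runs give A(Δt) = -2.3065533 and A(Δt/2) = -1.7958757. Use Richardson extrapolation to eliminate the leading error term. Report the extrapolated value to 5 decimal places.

Extrapolated value = (2·A(Δt/2) − A(Δt)) / (2 − 1)
= (2·(-1.7958757) − (-2.3065533)) / 1
= -1.2851981 / 1 = -1.2851981

-1.28520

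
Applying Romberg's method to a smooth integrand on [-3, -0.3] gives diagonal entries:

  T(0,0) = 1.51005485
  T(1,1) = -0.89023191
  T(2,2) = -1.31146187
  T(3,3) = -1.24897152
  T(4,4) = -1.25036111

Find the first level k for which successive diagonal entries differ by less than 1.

|T(1,1) − T(0,0)| = 2.40028676 ≥ 1
|T(2,2) − T(1,1)| = 0.42122996 < 1

k = 2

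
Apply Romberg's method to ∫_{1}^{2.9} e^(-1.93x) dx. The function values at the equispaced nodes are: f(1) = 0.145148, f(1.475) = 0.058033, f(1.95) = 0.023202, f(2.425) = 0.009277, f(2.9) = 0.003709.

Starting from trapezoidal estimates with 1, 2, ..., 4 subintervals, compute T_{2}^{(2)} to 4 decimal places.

T_{0}^{(0)} (trapezoid, 1 panel, h=1.9000): 0.141414
T_{1}^{(0)} (trapezoid, 2 panels, h=0.9500): 0.092749
T_{2}^{(0)} (trapezoid, 4 panels, h=0.4750): 0.078347
T_{1}^{(1)} = 0.092749 + (0.092749 − 0.141414)/3 = 0.076527
T_{2}^{(1)} = 0.078347 + (0.078347 − 0.092749)/3 = 0.073546
T_{2}^{(2)} = 0.073546 + (0.073546 − 0.076527)/15 = 0.073347

0.0733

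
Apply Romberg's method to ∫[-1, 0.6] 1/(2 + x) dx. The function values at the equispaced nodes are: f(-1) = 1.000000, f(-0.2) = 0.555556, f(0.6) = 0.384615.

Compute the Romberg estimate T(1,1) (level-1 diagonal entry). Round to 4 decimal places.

0.9618

T(0,0) (trapezoid, 1 panel, h=1.6000): 1.107692
T(1,0) (trapezoid, 2 panels, h=0.8000): 0.998291
T(1,1) = 0.998291 + (0.998291 − 1.107692)/3 = 0.961824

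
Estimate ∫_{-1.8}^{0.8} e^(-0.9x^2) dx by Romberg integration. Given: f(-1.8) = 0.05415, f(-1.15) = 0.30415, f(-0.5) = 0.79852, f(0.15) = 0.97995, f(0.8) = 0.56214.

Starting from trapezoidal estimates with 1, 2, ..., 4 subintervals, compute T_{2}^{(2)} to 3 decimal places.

T_{0}^{(0)} (trapezoid, 1 panel, h=2.6000): 0.80118
T_{1}^{(0)} (trapezoid, 2 panels, h=1.3000): 1.43866
T_{2}^{(0)} (trapezoid, 4 panels, h=0.6500): 1.55400
T_{1}^{(1)} = 1.43866 + (1.43866 − 0.80118)/3 = 1.65115
T_{2}^{(1)} = 1.55400 + (1.55400 − 1.43866)/3 = 1.59245
T_{2}^{(2)} = 1.59245 + (1.59245 − 1.65115)/15 = 1.58854

1.589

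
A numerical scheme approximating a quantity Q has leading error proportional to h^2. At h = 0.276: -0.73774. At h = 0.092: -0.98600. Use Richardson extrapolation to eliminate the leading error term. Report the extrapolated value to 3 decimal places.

The leading error scales as h^2; refining by a factor of 3 reduces it by 3^2 = 9.
Extrapolated value = (9·A(h/3) − A(h)) / (9 − 1)
= (9·(-0.98600) − (-0.73774)) / 8
= -8.13626 / 8 = -1.01703

-1.017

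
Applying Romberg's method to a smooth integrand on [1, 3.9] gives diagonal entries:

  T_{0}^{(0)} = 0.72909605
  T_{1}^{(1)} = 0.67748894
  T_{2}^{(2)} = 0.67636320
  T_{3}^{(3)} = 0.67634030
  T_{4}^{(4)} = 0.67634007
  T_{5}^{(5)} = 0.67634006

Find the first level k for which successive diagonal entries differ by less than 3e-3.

|T_{1}^{(1)} − T_{0}^{(0)}| = 0.05160711 ≥ 3e-3
|T_{2}^{(2)} − T_{1}^{(1)}| = 0.00112574 < 3e-3

k = 2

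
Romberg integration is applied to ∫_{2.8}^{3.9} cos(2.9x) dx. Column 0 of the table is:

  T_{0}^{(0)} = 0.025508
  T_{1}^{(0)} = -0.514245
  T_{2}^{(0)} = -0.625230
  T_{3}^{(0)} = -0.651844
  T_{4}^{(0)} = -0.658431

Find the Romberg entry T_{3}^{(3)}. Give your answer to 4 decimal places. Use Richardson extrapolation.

T_{1}^{(1)} = (4·(-0.514245) − 0.025508) / 3 = -0.694163
T_{2}^{(1)} = (4·(-0.625230) − (-0.514245)) / 3 = -0.662225
T_{3}^{(1)} = -0.651844 + (-0.651844 − (-0.625230))/3 = -0.660715
T_{2}^{(2)} = -0.662225 + (-0.662225 − (-0.694163))/15 = -0.660096
T_{3}^{(2)} = (16·(-0.660715) − (-0.662225)) / 15 = -0.660614
T_{3}^{(3)} = -0.660614 + (-0.660614 − (-0.660096))/63 = -0.660622

-0.6606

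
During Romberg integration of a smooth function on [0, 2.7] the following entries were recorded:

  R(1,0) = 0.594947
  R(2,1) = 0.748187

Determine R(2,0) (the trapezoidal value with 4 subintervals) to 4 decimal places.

0.7099

From R(2,1) = (4·R(2,0) − R(1,0))/3, solve for R(2,0):
4·R(2,0) = 3·0.748187 + 0.594947 = 2.839508
R(2,0) = 0.709877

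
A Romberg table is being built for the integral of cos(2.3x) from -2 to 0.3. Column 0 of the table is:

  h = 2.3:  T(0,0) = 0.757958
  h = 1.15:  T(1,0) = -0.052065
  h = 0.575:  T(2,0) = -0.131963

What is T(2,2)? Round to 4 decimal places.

Richardson extrapolation on the trapezoidal column (denominator 4−1=3):
T(1,1) = (4·(-0.052065) − 0.757958) / 3 = -0.322073
T(2,1) = (4·(-0.131963) − (-0.052065)) / 3 = -0.158596
T(2,2) = -0.158596 + (-0.158596 − (-0.322073))/15 = -0.147698

-0.1477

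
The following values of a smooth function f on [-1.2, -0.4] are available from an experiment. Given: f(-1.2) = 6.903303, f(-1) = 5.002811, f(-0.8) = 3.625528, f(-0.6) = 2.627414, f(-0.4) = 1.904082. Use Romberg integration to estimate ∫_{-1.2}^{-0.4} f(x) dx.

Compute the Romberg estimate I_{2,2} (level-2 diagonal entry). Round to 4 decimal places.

I_{0,0} (trapezoid, 1 panel, h=0.8000): 3.522954
I_{1,0} (trapezoid, 2 panels, h=0.4000): 3.211688
I_{2,0} (trapezoid, 4 panels, h=0.2000): 3.131889
I_{1,1} = 3.211688 + (3.211688 − 3.522954)/3 = 3.107933
I_{2,1} = 3.131889 + (3.131889 − 3.211688)/3 = 3.105289
I_{2,2} = 3.105289 + (3.105289 − 3.107933)/15 = 3.105113

3.1051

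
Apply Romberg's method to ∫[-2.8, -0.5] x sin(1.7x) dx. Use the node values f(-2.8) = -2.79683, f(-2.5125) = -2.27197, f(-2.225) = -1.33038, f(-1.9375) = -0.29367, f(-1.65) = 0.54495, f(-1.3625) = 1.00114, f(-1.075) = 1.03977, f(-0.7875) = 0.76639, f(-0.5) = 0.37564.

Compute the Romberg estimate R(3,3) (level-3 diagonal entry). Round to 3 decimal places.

-0.490

R(0,0) (trapezoid, 1 panel, h=2.3000): -2.78437
R(1,0) (trapezoid, 2 panels, h=1.1500): -0.76549
R(2,0) (trapezoid, 4 panels, h=0.5750): -0.54985
R(3,0) (trapezoid, 8 panels, h=0.2875): -0.50438
R(1,1) = -0.76549 + (-0.76549 − (-2.78437))/3 = -0.09253
R(2,1) = -0.54985 + (-0.54985 − (-0.76549))/3 = -0.47797
R(3,1) = -0.50438 + (-0.50438 − (-0.54985))/3 = -0.48922
R(2,2) = -0.47797 + (-0.47797 − (-0.09253))/15 = -0.50367
R(3,2) = -0.48922 + (-0.48922 − (-0.47797))/15 = -0.48997
R(3,3) = -0.48997 + (-0.48997 − (-0.50367))/63 = -0.48975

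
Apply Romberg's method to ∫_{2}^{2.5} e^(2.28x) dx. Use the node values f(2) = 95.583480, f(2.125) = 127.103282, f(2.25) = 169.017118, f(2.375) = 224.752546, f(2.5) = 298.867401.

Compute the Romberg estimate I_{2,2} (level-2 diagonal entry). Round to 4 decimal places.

89.1597

I_{0,0} (trapezoid, 1 panel, h=0.5000): 98.612720
I_{1,0} (trapezoid, 2 panels, h=0.2500): 91.560640
I_{2,0} (trapezoid, 4 panels, h=0.1250): 89.762298
I_{1,1} = 91.560640 + (91.560640 − 98.612720)/3 = 89.209947
I_{2,1} = 89.762298 + (89.762298 − 91.560640)/3 = 89.162851
I_{2,2} = 89.162851 + (89.162851 − 89.209947)/15 = 89.159711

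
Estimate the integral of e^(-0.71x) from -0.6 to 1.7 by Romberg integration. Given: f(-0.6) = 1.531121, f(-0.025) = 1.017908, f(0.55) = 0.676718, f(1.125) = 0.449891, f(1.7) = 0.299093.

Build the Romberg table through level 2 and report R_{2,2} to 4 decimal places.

1.7353

R_{0,0} (trapezoid, 1 panel, h=2.3000): 2.104746
R_{1,0} (trapezoid, 2 panels, h=1.1500): 1.830599
R_{2,0} (trapezoid, 4 panels, h=0.5750): 1.759284
R_{1,1} = 1.830599 + (1.830599 − 2.104746)/3 = 1.739217
R_{2,1} = 1.759284 + (1.759284 − 1.830599)/3 = 1.735512
R_{2,2} = 1.735512 + (1.735512 − 1.739217)/15 = 1.735265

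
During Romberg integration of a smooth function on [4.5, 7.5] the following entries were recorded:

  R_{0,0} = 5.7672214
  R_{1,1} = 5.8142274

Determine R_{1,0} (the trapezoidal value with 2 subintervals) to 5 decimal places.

5.80248

From R_{1,1} = (4·R_{1,0} − R_{0,0})/3, solve for R_{1,0}:
4·R_{1,0} = 3·5.8142274 + 5.7672214 = 23.2099036
R_{1,0} = 5.8024759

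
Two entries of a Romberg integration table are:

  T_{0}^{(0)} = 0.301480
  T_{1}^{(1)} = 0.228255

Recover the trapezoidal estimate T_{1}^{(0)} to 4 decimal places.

0.2466

From T_{1}^{(1)} = (4·T_{1}^{(0)} − T_{0}^{(0)})/3, solve for T_{1}^{(0)}:
4·T_{1}^{(0)} = 3·0.228255 + 0.301480 = 0.986245
T_{1}^{(0)} = 0.246561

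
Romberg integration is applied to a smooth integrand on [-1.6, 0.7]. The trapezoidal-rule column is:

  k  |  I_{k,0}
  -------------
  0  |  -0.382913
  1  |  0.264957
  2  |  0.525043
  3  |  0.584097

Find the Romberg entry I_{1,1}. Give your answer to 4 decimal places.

Richardson extrapolation on the trapezoidal column (denominator 4−1=3):
I_{1,1} = (4·0.264957 − (-0.382913)) / 3 = 0.480914

0.4809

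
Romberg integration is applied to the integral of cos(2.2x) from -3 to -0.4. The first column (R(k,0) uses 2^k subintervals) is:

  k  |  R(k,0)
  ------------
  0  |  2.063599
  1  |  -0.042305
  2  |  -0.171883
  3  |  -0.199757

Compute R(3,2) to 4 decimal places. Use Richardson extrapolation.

-0.2086

Richardson extrapolation on the trapezoidal column (denominator 4−1=3):
R(2,1) = -0.171883 + (-0.171883 − (-0.042305))/3 = -0.215076
R(3,1) = (4·(-0.199757) − (-0.171883)) / 3 = -0.209048
R(3,2) = -0.209048 + (-0.209048 − (-0.215076))/15 = -0.208646
(Column j=1 coincides with Simpson's rule on the same nodes.)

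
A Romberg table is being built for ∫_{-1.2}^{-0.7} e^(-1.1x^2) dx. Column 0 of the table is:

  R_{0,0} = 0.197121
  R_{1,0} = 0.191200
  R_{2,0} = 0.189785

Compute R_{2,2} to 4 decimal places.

Richardson extrapolation on the trapezoidal column (denominator 4−1=3):
R_{1,1} = (4·0.191200 − 0.197121) / 3 = 0.189226
R_{2,1} = 0.189785 + (0.189785 − 0.191200)/3 = 0.189313
R_{2,2} = (16·0.189313 − 0.189226) / 15 = 0.189319

0.1893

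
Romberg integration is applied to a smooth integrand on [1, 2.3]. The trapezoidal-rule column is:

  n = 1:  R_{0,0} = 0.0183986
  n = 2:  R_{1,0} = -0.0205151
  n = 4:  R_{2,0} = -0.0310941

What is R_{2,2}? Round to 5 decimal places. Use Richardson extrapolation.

Richardson extrapolation on the trapezoidal column (denominator 4−1=3):
R_{1,1} = (4·(-0.0205151) − 0.0183986) / 3 = -0.0334863
R_{2,1} = (4·(-0.0310941) − (-0.0205151)) / 3 = -0.0346204
R_{2,2} = -0.0346204 + (-0.0346204 − (-0.0334863))/15 = -0.0346960

-0.03470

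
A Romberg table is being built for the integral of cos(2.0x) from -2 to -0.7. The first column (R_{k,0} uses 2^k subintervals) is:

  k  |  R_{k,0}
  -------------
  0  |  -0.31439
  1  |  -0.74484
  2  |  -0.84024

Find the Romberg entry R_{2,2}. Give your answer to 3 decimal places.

Richardson extrapolation on the trapezoidal column (denominator 4−1=3):
R_{1,1} = (4·(-0.74484) − (-0.31439)) / 3 = -0.88832
R_{2,1} = -0.84024 + (-0.84024 − (-0.74484))/3 = -0.87204
R_{2,2} = (16·(-0.87204) − (-0.88832)) / 15 = -0.87095

-0.871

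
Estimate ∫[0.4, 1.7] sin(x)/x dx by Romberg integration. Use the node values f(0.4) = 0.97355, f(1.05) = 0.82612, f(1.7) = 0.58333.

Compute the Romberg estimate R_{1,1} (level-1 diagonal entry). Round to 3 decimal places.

R_{0,0} (trapezoid, 1 panel, h=1.3000): 1.01197
R_{1,0} (trapezoid, 2 panels, h=0.6500): 1.04296
R_{1,1} = 1.04296 + (1.04296 − 1.01197)/3 = 1.05329

1.053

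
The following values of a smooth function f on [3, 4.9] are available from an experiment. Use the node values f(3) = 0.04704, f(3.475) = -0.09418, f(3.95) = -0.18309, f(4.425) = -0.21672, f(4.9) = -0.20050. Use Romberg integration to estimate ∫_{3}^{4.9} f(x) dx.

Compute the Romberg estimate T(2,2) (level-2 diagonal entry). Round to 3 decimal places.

-0.279

T(0,0) (trapezoid, 1 panel, h=1.9000): -0.14579
T(1,0) (trapezoid, 2 panels, h=0.9500): -0.24683
T(2,0) (trapezoid, 4 panels, h=0.4750): -0.27109
T(1,1) = -0.24683 + (-0.24683 − (-0.14579))/3 = -0.28051
T(2,1) = -0.27109 + (-0.27109 − (-0.24683))/3 = -0.27918
T(2,2) = -0.27918 + (-0.27918 − (-0.28051))/15 = -0.27909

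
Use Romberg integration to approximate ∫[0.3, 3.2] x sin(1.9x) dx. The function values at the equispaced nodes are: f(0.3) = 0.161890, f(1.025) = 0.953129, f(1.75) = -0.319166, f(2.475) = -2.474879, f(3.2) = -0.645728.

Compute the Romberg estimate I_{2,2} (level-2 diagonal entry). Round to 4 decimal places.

I_{0,0} (trapezoid, 1 panel, h=2.9000): -0.701565
I_{1,0} (trapezoid, 2 panels, h=1.4500): -0.813573
I_{2,0} (trapezoid, 4 panels, h=0.7250): -1.510055
I_{1,1} = -0.813573 + (-0.813573 − (-0.701565))/3 = -0.850909
I_{2,1} = -1.510055 + (-1.510055 − (-0.813573))/3 = -1.742216
I_{2,2} = -1.742216 + (-1.742216 − (-0.850909))/15 = -1.801636

-1.8016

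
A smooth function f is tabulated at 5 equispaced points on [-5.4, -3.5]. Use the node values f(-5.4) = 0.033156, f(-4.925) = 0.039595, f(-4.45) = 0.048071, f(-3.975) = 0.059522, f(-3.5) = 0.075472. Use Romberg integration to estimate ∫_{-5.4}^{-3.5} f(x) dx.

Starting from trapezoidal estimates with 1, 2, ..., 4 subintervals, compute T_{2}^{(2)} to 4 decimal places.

T_{0}^{(0)} (trapezoid, 1 panel, h=1.9000): 0.103197
T_{1}^{(0)} (trapezoid, 2 panels, h=0.9500): 0.097266
T_{2}^{(0)} (trapezoid, 4 panels, h=0.4750): 0.095713
T_{1}^{(1)} = 0.097266 + (0.097266 − 0.103197)/3 = 0.095289
T_{2}^{(1)} = 0.095713 + (0.095713 − 0.097266)/3 = 0.095195
T_{2}^{(2)} = 0.095195 + (0.095195 − 0.095289)/15 = 0.095189

0.0952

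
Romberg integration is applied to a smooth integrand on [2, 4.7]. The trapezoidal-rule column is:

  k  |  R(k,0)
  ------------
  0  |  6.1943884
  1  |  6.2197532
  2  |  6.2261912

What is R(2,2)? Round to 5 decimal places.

Richardson extrapolation on the trapezoidal column (denominator 4−1=3):
R(1,1) = (4·6.2197532 − 6.1943884) / 3 = 6.2282081
R(2,1) = 6.2261912 + (6.2261912 − 6.2197532)/3 = 6.2283372
R(2,2) = 6.2283372 + (6.2283372 − 6.2282081)/15 = 6.2283458

6.22835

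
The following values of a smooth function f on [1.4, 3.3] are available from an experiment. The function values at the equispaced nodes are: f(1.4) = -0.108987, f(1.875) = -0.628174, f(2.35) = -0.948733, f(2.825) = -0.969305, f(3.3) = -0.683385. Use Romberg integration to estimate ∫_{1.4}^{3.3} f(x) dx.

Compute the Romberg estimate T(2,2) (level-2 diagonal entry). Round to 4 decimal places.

T(0,0) (trapezoid, 1 panel, h=1.9000): -0.752753
T(1,0) (trapezoid, 2 panels, h=0.9500): -1.277673
T(2,0) (trapezoid, 4 panels, h=0.4750): -1.397639
T(1,1) = -1.277673 + (-1.277673 − (-0.752753))/3 = -1.452646
T(2,1) = -1.397639 + (-1.397639 − (-1.277673))/3 = -1.437628
T(2,2) = -1.437628 + (-1.437628 − (-1.452646))/15 = -1.436627

-1.4366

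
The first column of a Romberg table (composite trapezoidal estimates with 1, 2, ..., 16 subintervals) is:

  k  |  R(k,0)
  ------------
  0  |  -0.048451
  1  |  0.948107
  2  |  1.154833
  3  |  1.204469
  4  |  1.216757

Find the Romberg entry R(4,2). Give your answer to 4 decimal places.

1.2208

Richardson extrapolation on the trapezoidal column (denominator 4−1=3):
R(3,1) = 1.204469 + (1.204469 − 1.154833)/3 = 1.221014
R(4,1) = (4·1.216757 − 1.204469) / 3 = 1.220853
R(4,2) = (16·1.220853 − 1.221014) / 15 = 1.220842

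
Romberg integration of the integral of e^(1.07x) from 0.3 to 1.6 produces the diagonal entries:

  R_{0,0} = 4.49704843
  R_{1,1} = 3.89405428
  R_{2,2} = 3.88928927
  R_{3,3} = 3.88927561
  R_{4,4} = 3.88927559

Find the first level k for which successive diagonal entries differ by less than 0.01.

k = 2

|R_{1,1} − R_{0,0}| = 0.60299415 ≥ 0.01
|R_{2,2} − R_{1,1}| = 0.00476501 < 0.01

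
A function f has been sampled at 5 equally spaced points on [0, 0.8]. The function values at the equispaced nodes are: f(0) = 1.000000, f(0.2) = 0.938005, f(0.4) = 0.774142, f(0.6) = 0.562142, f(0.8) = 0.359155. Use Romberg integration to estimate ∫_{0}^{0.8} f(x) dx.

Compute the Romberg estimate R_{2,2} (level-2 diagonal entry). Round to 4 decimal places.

R_{0,0} (trapezoid, 1 panel, h=0.8000): 0.543662
R_{1,0} (trapezoid, 2 panels, h=0.4000): 0.581488
R_{2,0} (trapezoid, 4 panels, h=0.2000): 0.590773
R_{1,1} = 0.581488 + (0.581488 − 0.543662)/3 = 0.594097
R_{2,1} = 0.590773 + (0.590773 − 0.581488)/3 = 0.593868
R_{2,2} = 0.593868 + (0.593868 − 0.594097)/15 = 0.593853

0.5939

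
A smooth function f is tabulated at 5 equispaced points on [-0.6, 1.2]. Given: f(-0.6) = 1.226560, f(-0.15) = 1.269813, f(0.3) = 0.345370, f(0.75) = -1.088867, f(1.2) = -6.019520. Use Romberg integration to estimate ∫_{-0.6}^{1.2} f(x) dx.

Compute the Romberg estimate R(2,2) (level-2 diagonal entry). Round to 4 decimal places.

R(0,0) (trapezoid, 1 panel, h=1.8000): -4.313664
R(1,0) (trapezoid, 2 panels, h=0.9000): -1.845999
R(2,0) (trapezoid, 4 panels, h=0.4500): -0.841574
R(1,1) = -1.845999 + (-1.845999 − (-4.313664))/3 = -1.023444
R(2,1) = -0.841574 + (-0.841574 − (-1.845999))/3 = -0.506766
R(2,2) = -0.506766 + (-0.506766 − (-1.023444))/15 = -0.472321

-0.4723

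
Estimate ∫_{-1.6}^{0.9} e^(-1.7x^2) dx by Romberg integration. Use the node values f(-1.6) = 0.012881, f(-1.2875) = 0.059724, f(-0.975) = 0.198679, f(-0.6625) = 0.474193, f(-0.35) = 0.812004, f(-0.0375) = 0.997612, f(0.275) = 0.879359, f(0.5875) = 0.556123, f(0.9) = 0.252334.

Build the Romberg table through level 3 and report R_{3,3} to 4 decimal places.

R_{0,0} (trapezoid, 1 panel, h=2.5000): 0.331519
R_{1,0} (trapezoid, 2 panels, h=1.2500): 1.180764
R_{2,0} (trapezoid, 4 panels, h=0.6250): 1.264156
R_{3,0} (trapezoid, 8 panels, h=0.3125): 1.284469
R_{1,1} = 1.180764 + (1.180764 − 0.331519)/3 = 1.463846
R_{2,1} = 1.264156 + (1.264156 − 1.180764)/3 = 1.291953
R_{3,1} = 1.284469 + (1.284469 − 1.264156)/3 = 1.291240
R_{2,2} = 1.291953 + (1.291953 − 1.463846)/15 = 1.280493
R_{3,2} = 1.291240 + (1.291240 − 1.291953)/15 = 1.291192
R_{3,3} = 1.291192 + (1.291192 − 1.280493)/63 = 1.291362

1.2914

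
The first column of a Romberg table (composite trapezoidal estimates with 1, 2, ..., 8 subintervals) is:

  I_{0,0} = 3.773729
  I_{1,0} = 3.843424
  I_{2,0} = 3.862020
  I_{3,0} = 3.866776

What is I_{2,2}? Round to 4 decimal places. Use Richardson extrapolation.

3.8683

Richardson extrapolation on the trapezoidal column (denominator 4−1=3):
I_{1,1} = (4·3.843424 − 3.773729) / 3 = 3.866656
I_{2,1} = (4·3.862020 − 3.843424) / 3 = 3.868219
I_{2,2} = 3.868219 + (3.868219 − 3.866656)/15 = 3.868323
(Column j=1 coincides with Simpson's rule on the same nodes.)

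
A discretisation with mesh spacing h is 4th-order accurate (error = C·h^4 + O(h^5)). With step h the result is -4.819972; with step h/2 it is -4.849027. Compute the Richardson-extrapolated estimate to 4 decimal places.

The leading error scales as h^4; refining by a factor of 2 reduces it by 2^4 = 16.
Extrapolated value = (16·A(h/2) − A(h)) / (16 − 1)
= (16·(-4.849027) − (-4.819972)) / 15
= -72.764460 / 15 = -4.850964

-4.8510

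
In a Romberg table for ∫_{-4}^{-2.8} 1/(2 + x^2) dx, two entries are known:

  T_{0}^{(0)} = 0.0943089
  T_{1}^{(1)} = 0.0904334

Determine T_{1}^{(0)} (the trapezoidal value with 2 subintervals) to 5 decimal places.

From T_{1}^{(1)} = (4·T_{1}^{(0)} − T_{0}^{(0)})/3, solve for T_{1}^{(0)}:
4·T_{1}^{(0)} = 3·0.0904334 + 0.0943089 = 0.3656091
T_{1}^{(0)} = 0.0914023

0.09140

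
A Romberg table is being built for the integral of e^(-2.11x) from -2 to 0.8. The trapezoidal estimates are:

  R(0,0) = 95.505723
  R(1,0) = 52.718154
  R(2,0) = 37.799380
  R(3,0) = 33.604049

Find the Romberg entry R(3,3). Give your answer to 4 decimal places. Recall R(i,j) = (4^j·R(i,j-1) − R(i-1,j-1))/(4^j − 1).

Richardson extrapolation on the trapezoidal column (denominator 4−1=3):
R(1,1) = (4·52.718154 − 95.505723) / 3 = 38.455631
R(2,1) = (4·37.799380 − 52.718154) / 3 = 32.826455
R(3,1) = 33.604049 + (33.604049 − 37.799380)/3 = 32.205605
R(2,2) = (16·32.826455 − 38.455631) / 15 = 32.451177
R(3,2) = 32.205605 + (32.205605 − 32.826455)/15 = 32.164215
R(3,3) = 32.164215 + (32.164215 − 32.451177)/63 = 32.159660
(Column j=1 coincides with Simpson's rule on the same nodes.)

32.1597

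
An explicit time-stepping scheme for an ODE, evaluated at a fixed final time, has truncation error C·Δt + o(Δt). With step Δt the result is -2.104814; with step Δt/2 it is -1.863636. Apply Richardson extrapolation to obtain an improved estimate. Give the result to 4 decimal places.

-1.6225

The leading error scales as Δt; refining by a factor of 2 reduces it by 2^1 = 2.
Extrapolated value = (2·A(Δt/2) − A(Δt)) / (2 − 1)
= (2·(-1.863636) − (-2.104814)) / 1
= -1.622458 / 1 = -1.622458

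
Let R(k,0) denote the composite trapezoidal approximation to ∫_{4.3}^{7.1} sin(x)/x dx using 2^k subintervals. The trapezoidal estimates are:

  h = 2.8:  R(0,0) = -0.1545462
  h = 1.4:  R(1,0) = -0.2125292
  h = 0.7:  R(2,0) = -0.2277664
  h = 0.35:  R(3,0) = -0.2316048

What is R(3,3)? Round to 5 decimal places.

R(1,1) = -0.2125292 + (-0.2125292 − (-0.1545462))/3 = -0.2318569
R(2,1) = -0.2277664 + (-0.2277664 − (-0.2125292))/3 = -0.2328455
R(3,1) = (4·(-0.2316048) − (-0.2277664)) / 3 = -0.2328843
R(2,2) = -0.2328455 + (-0.2328455 − (-0.2318569))/15 = -0.2329114
R(3,2) = (16·(-0.2328843) − (-0.2328455)) / 15 = -0.2328869
R(3,3) = (64·(-0.2328869) − (-0.2329114)) / 63 = -0.2328865

-0.23289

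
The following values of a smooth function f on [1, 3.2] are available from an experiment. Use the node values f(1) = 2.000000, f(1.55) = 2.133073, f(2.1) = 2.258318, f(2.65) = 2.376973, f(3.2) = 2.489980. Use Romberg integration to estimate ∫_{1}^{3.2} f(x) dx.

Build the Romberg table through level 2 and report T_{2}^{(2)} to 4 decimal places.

T_{0}^{(0)} (trapezoid, 1 panel, h=2.2000): 4.938978
T_{1}^{(0)} (trapezoid, 2 panels, h=1.1000): 4.953639
T_{2}^{(0)} (trapezoid, 4 panels, h=0.5500): 4.957345
T_{1}^{(1)} = 4.953639 + (4.953639 − 4.938978)/3 = 4.958526
T_{2}^{(1)} = 4.957345 + (4.957345 − 4.953639)/3 = 4.958580
T_{2}^{(2)} = 4.958580 + (4.958580 − 4.958526)/15 = 4.958584

4.9586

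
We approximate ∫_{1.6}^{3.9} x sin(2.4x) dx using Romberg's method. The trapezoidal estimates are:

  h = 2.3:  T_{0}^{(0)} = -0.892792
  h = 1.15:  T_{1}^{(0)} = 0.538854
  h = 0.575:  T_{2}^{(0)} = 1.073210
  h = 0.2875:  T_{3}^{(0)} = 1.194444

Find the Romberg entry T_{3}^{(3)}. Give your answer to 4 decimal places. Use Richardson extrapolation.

1.2332

Richardson extrapolation on the trapezoidal column (denominator 4−1=3):
T_{1}^{(1)} = 0.538854 + (0.538854 − (-0.892792))/3 = 1.016069
T_{2}^{(1)} = (4·1.073210 − 0.538854) / 3 = 1.251329
T_{3}^{(1)} = 1.194444 + (1.194444 − 1.073210)/3 = 1.234855
T_{2}^{(2)} = 1.251329 + (1.251329 − 1.016069)/15 = 1.267013
T_{3}^{(2)} = (16·1.234855 − 1.251329) / 15 = 1.233757
T_{3}^{(3)} = (64·1.233757 − 1.267013) / 63 = 1.233229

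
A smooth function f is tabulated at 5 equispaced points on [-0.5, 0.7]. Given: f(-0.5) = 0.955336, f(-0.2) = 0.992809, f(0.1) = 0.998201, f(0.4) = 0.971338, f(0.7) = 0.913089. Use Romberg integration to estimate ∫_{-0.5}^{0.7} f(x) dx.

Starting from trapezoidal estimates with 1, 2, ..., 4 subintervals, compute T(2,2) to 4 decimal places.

T(0,0) (trapezoid, 1 panel, h=1.2000): 1.121055
T(1,0) (trapezoid, 2 panels, h=0.6000): 1.159448
T(2,0) (trapezoid, 4 panels, h=0.3000): 1.168968
T(1,1) = 1.159448 + (1.159448 − 1.121055)/3 = 1.172246
T(2,1) = 1.168968 + (1.168968 − 1.159448)/3 = 1.172141
T(2,2) = 1.172141 + (1.172141 − 1.172246)/15 = 1.172134

1.1721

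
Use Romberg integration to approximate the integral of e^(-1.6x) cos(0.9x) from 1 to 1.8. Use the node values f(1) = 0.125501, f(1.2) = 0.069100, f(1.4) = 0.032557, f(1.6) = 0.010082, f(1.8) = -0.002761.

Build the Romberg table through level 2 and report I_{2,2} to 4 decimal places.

0.0336

I_{0,0} (trapezoid, 1 panel, h=0.8000): 0.049096
I_{1,0} (trapezoid, 2 panels, h=0.4000): 0.037571
I_{2,0} (trapezoid, 4 panels, h=0.2000): 0.034622
I_{1,1} = 0.037571 + (0.037571 − 0.049096)/3 = 0.033729
I_{2,1} = 0.034622 + (0.034622 − 0.037571)/3 = 0.033639
I_{2,2} = 0.033639 + (0.033639 − 0.033729)/15 = 0.033633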